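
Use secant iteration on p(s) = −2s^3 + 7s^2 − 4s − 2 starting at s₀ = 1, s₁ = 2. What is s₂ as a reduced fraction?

p(1) = −1, p(2) = 2. s₂ = 2 − 2·(2 − 1)/(2 − (−1)) = 4/3.

4/3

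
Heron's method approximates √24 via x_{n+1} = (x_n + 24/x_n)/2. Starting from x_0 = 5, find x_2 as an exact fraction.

x_1 = (5 + 24/5)/2 = 49/10.
x_2 = (49/10 + 24/(49/10))/2 = 4801/980.

4801/980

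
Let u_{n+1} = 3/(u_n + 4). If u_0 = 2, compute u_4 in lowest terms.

42/65

u_1 = 3/(2 + 4) = 1/2.
u_2 = 3/(1/2 + 4) = 2/3.
u_3 = 3/(2/3 + 4) = 9/14.
u_4 = 3/(9/14 + 4) = 42/65.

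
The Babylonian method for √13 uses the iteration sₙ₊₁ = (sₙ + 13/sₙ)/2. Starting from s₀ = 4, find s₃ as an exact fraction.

5597777/1552544

s₁ = (4 + 13/4)/2 = 29/8.
s₂ = (29/8 + 13/(29/8))/2 = 1673/464.
s₃ = (1673/464 + 13/(1673/464))/2 = 5597777/1552544.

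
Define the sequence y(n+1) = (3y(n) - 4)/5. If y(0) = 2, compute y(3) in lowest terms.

-142/125

y(1) = (3·2 - 4)/5 = 2/5.
y(2) = (3·(2/5) - 4)/5 = -14/25.
y(3) = (3·(-14/25) - 4)/5 = -142/125.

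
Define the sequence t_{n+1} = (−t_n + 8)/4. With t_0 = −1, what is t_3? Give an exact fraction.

t_1 = (−(−1) + 8)/4 = 9/4.
t_2 = (−(9/4) + 8)/4 = 23/16.
t_3 = (−(23/16) + 8)/4 = 105/64.

105/64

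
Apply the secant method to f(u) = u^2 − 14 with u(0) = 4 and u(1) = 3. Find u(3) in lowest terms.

176/47

f(4) = 2, f(3) = −5. u(2) = 3 − (−5)·(3 − 4)/((−5) − 2) = 26/7.
f(3) = −5, f(26/7) = −10/49. u(3) = (26/7) − (−10/49)·((26/7) − 3)/((−10/49) − (−5)) = 176/47.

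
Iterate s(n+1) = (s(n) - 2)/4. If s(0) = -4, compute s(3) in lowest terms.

s(1) = ((-4) - 2)/4 = -3/2.
s(2) = ((-3/2) - 2)/4 = -7/8.
s(3) = ((-7/8) - 2)/4 = -23/32.

-23/32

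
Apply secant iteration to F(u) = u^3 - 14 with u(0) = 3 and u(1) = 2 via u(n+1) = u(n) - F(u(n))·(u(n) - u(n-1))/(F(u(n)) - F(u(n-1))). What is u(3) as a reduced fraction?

F(3) = 13, F(2) = -6. u(2) = 2 - (-6)·(2 - 3)/((-6) - 13) = 44/19.
F(2) = -6, F(44/19) = -10842/6859. u(3) = (44/19) - (-10842/6859)·((44/19) - 2)/((-10842/6859) - (-6)) = 2045/842.

2045/842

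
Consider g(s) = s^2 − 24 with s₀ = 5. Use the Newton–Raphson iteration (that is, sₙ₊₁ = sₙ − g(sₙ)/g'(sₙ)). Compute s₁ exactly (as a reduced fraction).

49/10

g'(s) = 2s.
g(5) = 1, g'(5) = 10, so s₁ = 5 − 1/10 = 49/10.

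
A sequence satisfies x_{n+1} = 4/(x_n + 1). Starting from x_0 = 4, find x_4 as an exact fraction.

x_1 = 4/(4 + 1) = 4/5.
x_2 = 4/(4/5 + 1) = 20/9.
x_3 = 4/(20/9 + 1) = 36/29.
x_4 = 4/(36/29 + 1) = 116/65.

116/65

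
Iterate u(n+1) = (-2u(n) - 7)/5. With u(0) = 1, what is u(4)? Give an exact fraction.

-593/625

u(1) = (-2·1 - 7)/5 = -9/5.
u(2) = (-2·(-9/5) - 7)/5 = -17/25.
u(3) = (-2·(-17/25) - 7)/5 = -141/125.
u(4) = (-2·(-141/125) - 7)/5 = -593/625.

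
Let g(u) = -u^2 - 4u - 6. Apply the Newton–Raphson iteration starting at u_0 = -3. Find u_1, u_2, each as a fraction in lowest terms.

u_1 = -3/2, u_2 = -15/4

g'(u) = -2u - 4.
g(-3) = -3, g'(-3) = 2, so u_1 = (-3) - (-3)/2 = -3/2.
g(-3/2) = -9/4, g'(-3/2) = -1, so u_2 = (-3/2) - (-9/4)/(-1) = -15/4.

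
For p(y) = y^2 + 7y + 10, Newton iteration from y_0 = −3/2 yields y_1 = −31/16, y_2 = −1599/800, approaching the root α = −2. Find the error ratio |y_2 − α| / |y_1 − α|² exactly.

y_1 − α = −31/16 − (−2) = −31/16 + 2 = 1/16, so |y_1 − α| = 1/16.
y_2 − α = −1599/800 − (−2) = −1599/800 + 2 = 1/800, so |y_2 − α| = 1/800.
|y_1 − α|² = 1/256.
Ratio = (1/800) / (1/256) = 8/25.

8/25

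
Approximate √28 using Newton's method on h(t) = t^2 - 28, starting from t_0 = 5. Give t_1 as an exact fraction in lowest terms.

53/10

h'(t) = 2t.
h(5) = -3, h'(5) = 10, so t_1 = 5 - (-3)/10 = 53/10.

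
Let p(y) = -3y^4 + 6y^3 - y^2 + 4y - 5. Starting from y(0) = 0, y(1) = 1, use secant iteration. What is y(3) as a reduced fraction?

505/577

p(0) = -5, p(1) = 1. y(2) = 1 - 1·(1 - 0)/(1 - (-5)) = 5/6.
p(1) = 1, p(5/6) = -145/432. y(3) = (5/6) - (-145/432)·((5/6) - 1)/((-145/432) - 1) = 505/577.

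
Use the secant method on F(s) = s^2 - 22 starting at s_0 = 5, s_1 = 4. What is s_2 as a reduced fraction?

F(5) = 3, F(4) = -6. s_2 = 4 - (-6)·(4 - 5)/((-6) - 3) = 14/3.

14/3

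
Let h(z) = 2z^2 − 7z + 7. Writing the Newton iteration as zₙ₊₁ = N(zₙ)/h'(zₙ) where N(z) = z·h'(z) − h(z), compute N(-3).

11

h'(z) = 4z − 7.
N(z) = z·h'(z) − h(z) = z·(4z − 7) − (2z^2 − 7z + 7) = 2z^2 − 7.
N(-3) = 11.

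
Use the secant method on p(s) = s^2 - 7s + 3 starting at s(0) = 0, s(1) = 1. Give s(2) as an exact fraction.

p(0) = 3, p(1) = -3. s(2) = 1 - (-3)·(1 - 0)/((-3) - 3) = 1/2.

1/2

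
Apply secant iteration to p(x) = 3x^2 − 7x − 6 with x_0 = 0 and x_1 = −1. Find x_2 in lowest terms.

p(0) = −6, p(−1) = 4. x_2 = (−1) − 4·((−1) − 0)/(4 − (−6)) = −3/5.

−3/5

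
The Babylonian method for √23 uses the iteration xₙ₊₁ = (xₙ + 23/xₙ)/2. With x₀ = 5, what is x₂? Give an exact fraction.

x₁ = (5 + 23/5)/2 = 24/5.
x₂ = (24/5 + 23/(24/5))/2 = 1151/240.

1151/240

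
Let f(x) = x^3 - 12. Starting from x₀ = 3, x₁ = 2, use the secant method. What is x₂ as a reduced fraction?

42/19

f(3) = 15, f(2) = -4. x₂ = 2 - (-4)·(2 - 3)/((-4) - 15) = 42/19.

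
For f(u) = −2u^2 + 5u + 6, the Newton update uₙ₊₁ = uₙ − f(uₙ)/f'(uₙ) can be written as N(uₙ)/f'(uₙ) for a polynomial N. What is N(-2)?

−14

f'(u) = −4u + 5.
N(u) = u·f'(u) − f(u) = u·(−4u + 5) − (−2u^2 + 5u + 6) = −2u^2 − 6.
N(-2) = −14.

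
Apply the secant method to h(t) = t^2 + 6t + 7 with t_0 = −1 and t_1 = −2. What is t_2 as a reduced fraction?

h(−1) = 2, h(−2) = −1. t_2 = (−2) − (−1)·((−2) − (−1))/((−1) − 2) = −5/3.

−5/3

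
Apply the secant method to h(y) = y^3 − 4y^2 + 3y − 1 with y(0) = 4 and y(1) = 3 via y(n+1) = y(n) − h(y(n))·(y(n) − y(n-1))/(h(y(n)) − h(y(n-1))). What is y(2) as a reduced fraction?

37/12

h(4) = 11, h(3) = −1. y(2) = 3 − (−1)·(3 − 4)/((−1) − 11) = 37/12.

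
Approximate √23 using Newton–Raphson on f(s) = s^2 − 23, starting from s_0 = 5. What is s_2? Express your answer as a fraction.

f'(s) = 2s.
f(5) = 2, f'(5) = 10, so s_1 = 5 − 2/10 = 24/5.
f(24/5) = 1/25, f'(24/5) = 48/5, so s_2 = (24/5) − (1/25)/(48/5) = 1151/240.

1151/240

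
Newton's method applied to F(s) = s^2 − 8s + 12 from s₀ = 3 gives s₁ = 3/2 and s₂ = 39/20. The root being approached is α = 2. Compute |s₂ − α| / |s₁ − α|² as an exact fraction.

1/5

s₁ − α = 3/2 − 2 = −1/2, so |s₁ − α| = 1/2.
s₂ − α = 39/20 − 2 = −1/20, so |s₂ − α| = 1/20.
|s₁ − α|² = 1/4.
Ratio = (1/20) / (1/4) = 1/5.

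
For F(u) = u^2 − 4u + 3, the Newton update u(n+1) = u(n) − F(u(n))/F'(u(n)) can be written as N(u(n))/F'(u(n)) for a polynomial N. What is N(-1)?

−2

F'(u) = 2u − 4.
N(u) = u·F'(u) − F(u) = u·(2u − 4) − (u^2 − 4u + 3) = u^2 − 3.
N(-1) = −2.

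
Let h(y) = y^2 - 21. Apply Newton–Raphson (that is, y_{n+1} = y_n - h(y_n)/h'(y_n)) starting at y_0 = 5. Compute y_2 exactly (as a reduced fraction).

h'(y) = 2y.
h(5) = 4, h'(5) = 10, so y_1 = 5 - 4/10 = 23/5.
h(23/5) = 4/25, h'(23/5) = 46/5, so y_2 = (23/5) - (4/25)/(46/5) = 527/115.

527/115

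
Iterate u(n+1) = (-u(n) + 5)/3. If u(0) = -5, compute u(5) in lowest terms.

310/243

u(1) = (-(-5) + 5)/3 = 10/3.
u(2) = (-(10/3) + 5)/3 = 5/9.
u(3) = (-(5/9) + 5)/3 = 40/27.
u(4) = (-(40/27) + 5)/3 = 95/81.
u(5) = (-(95/81) + 5)/3 = 310/243.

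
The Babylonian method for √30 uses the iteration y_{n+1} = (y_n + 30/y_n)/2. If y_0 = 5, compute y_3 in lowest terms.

y_1 = (5 + 30/5)/2 = 11/2.
y_2 = (11/2 + 30/(11/2))/2 = 241/44.
y_3 = (241/44 + 30/(241/44))/2 = 116161/21208.

116161/21208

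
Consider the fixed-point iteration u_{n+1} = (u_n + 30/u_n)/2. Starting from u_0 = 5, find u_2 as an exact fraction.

u_1 = (5 + 30/5)/2 = 11/2.
u_2 = (11/2 + 30/(11/2))/2 = 241/44.

241/44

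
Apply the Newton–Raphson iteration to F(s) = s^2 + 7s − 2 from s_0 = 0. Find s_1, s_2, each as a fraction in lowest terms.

F'(s) = 2s + 7.
F(0) = −2, F'(0) = 7, so s_1 = 0 − (−2)/7 = 2/7.
F(2/7) = 4/49, F'(2/7) = 53/7, so s_2 = (2/7) − (4/49)/(53/7) = 102/371.

s_1 = 2/7, s_2 = 102/371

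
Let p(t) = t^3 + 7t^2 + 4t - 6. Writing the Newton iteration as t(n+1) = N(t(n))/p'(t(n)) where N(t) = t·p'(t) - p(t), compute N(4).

246

p'(t) = 3t^2 + 14t + 4.
N(t) = t·p'(t) - p(t) = t·(3t^2 + 14t + 4) - (t^3 + 7t^2 + 4t - 6) = 2t^3 + 7t^2 + 6.
N(4) = 246.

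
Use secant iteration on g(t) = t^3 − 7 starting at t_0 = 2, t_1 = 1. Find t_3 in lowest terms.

g(2) = 1, g(1) = −6. t_2 = 1 − (−6)·(1 − 2)/((−6) − 1) = 13/7.
g(1) = −6, g(13/7) = −204/343. t_3 = (13/7) − (−204/343)·((13/7) − 1)/((−204/343) − (−6)) = 201/103.

201/103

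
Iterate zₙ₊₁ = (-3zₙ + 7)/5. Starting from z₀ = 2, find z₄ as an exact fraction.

638/625

z₁ = (-3·2 + 7)/5 = 1/5.
z₂ = (-3·(1/5) + 7)/5 = 32/25.
z₃ = (-3·(32/25) + 7)/5 = 79/125.
z₄ = (-3·(79/125) + 7)/5 = 638/625.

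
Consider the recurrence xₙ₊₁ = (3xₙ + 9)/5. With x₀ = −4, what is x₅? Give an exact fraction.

11997/3125

x₁ = (3·(−4) + 9)/5 = −3/5.
x₂ = (3·(−3/5) + 9)/5 = 36/25.
x₃ = (3·(36/25) + 9)/5 = 333/125.
x₄ = (3·(333/125) + 9)/5 = 2124/625.
x₅ = (3·(2124/625) + 9)/5 = 11997/3125.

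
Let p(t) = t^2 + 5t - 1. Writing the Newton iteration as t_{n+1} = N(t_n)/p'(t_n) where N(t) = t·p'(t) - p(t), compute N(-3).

10

p'(t) = 2t + 5.
N(t) = t·p'(t) - p(t) = t·(2t + 5) - (t^2 + 5t - 1) = t^2 + 1.
N(-3) = 10.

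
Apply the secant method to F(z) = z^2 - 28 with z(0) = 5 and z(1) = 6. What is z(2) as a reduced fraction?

58/11

F(5) = -3, F(6) = 8. z(2) = 6 - 8·(6 - 5)/(8 - (-3)) = 58/11.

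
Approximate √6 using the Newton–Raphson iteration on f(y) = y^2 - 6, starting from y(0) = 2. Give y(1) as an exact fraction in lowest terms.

5/2

f'(y) = 2y.
f(2) = -2, f'(2) = 4, so y(1) = 2 - (-2)/4 = 5/2.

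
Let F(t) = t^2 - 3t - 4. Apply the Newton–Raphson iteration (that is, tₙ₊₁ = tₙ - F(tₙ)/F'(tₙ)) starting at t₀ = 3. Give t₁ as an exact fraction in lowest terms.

13/3

F'(t) = 2t - 3.
F(3) = -4, F'(3) = 3, so t₁ = 3 - (-4)/3 = 13/3.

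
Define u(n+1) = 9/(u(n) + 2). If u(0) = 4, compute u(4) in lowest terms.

u(1) = 9/(4 + 2) = 3/2.
u(2) = 9/(3/2 + 2) = 18/7.
u(3) = 9/(18/7 + 2) = 63/32.
u(4) = 9/(63/32 + 2) = 288/127.

288/127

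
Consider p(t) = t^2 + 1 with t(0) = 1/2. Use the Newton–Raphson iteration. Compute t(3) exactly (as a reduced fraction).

-527/336

p'(t) = 2t.
p(1/2) = 5/4, p'(1/2) = 1, so t(1) = (1/2) - (5/4)/1 = -3/4.
p(-3/4) = 25/16, p'(-3/4) = -3/2, so t(2) = (-3/4) - (25/16)/(-3/2) = 7/24.
p(7/24) = 625/576, p'(7/24) = 7/12, so t(3) = (7/24) - (625/576)/(7/12) = -527/336.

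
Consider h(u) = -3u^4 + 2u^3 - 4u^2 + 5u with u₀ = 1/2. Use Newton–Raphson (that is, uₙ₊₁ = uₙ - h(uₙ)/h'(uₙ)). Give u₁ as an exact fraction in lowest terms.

-17/16

h'(u) = -12u^3 + 6u^2 - 8u + 5.
h(1/2) = 25/16, h'(1/2) = 1, so u₁ = (1/2) - (25/16)/1 = -17/16.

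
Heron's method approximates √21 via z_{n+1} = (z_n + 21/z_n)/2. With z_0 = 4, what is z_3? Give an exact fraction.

14720113/3212192

z_1 = (4 + 21/4)/2 = 37/8.
z_2 = (37/8 + 21/(37/8))/2 = 2713/592.
z_3 = (2713/592 + 21/(2713/592))/2 = 14720113/3212192.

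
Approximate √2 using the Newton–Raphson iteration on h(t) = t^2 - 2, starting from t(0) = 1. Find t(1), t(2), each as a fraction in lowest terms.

t(1) = 3/2, t(2) = 17/12

h'(t) = 2t.
h(1) = -1, h'(1) = 2, so t(1) = 1 - (-1)/2 = 3/2.
h(3/2) = 1/4, h'(3/2) = 3, so t(2) = (3/2) - (1/4)/3 = 17/12.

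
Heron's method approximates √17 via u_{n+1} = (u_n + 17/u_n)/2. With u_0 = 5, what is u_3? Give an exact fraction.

187457/45465

u_1 = (5 + 17/5)/2 = 21/5.
u_2 = (21/5 + 17/(21/5))/2 = 433/105.
u_3 = (433/105 + 17/(433/105))/2 = 187457/45465.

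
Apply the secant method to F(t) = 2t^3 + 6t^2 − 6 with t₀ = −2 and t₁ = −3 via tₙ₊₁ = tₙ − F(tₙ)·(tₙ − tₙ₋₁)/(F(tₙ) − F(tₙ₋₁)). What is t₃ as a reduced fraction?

−65/27

F(−2) = 2, F(−3) = −6. t₂ = (−3) − (−6)·((−3) − (−2))/((−6) − 2) = −9/4.
F(−3) = −6, F(−9/4) = 51/32. t₃ = (−9/4) − (51/32)·((−9/4) − (−3))/((51/32) − (−6)) = −65/27.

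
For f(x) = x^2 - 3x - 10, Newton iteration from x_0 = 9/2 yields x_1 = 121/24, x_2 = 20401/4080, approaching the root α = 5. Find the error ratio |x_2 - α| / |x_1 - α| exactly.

1/170

x_1 - α = 121/24 - 5 = 1/24, so |x_1 - α| = 1/24.
x_2 - α = 20401/4080 - 5 = 1/4080, so |x_2 - α| = 1/4080.
Ratio = (1/4080) / (1/24) = 1/170.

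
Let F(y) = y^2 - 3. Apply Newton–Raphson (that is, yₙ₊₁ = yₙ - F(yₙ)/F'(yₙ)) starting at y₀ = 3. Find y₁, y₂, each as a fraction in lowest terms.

F'(y) = 2y.
F(3) = 6, F'(3) = 6, so y₁ = 3 - 6/6 = 2.
F(2) = 1, F'(2) = 4, so y₂ = 2 - 1/4 = 7/4.

y₁ = 2, y₂ = 7/4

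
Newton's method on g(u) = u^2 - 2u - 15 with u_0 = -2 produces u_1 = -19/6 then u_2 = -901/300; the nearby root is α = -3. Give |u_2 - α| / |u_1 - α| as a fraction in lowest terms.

1/50

u_1 - α = -19/6 - (-3) = -19/6 + 3 = -1/6, so |u_1 - α| = 1/6.
u_2 - α = -901/300 - (-3) = -901/300 + 3 = -1/300, so |u_2 - α| = 1/300.
Ratio = (1/300) / (1/6) = 1/50.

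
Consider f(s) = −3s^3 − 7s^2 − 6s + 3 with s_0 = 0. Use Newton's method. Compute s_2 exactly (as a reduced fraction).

f'(s) = −9s^2 − 14s − 6.
f(0) = 3, f'(0) = −6, so s_1 = 0 − 3/(−6) = 1/2.
f(1/2) = −17/8, f'(1/2) = −61/4, so s_2 = (1/2) − (−17/8)/(−61/4) = 22/61.

22/61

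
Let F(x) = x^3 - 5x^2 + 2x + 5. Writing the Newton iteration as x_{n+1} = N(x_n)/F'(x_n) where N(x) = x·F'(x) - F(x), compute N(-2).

F'(x) = 3x^2 - 10x + 2.
N(x) = x·F'(x) - F(x) = x·(3x^2 - 10x + 2) - (x^3 - 5x^2 + 2x + 5) = 2x^3 - 5x^2 - 5.
N(-2) = -41.

-41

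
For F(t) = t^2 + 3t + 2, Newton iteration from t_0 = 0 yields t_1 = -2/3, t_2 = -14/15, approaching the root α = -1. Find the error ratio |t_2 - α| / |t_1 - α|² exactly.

3/5

t_1 - α = -2/3 - (-1) = -2/3 + 1 = 1/3, so |t_1 - α| = 1/3.
t_2 - α = -14/15 - (-1) = -14/15 + 1 = 1/15, so |t_2 - α| = 1/15.
|t_1 - α|² = 1/9.
Ratio = (1/15) / (1/9) = 3/5.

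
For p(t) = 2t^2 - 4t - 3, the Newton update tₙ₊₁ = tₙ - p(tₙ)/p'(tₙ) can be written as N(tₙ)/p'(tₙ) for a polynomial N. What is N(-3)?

21

p'(t) = 4t - 4.
N(t) = t·p'(t) - p(t) = t·(4t - 4) - (2t^2 - 4t - 3) = 2t^2 + 3.
N(-3) = 21.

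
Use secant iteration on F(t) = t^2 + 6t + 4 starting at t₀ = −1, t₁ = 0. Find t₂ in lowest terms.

−4/5

F(−1) = −1, F(0) = 4. t₂ = 0 − 4·(0 − (−1))/(4 − (−1)) = −4/5.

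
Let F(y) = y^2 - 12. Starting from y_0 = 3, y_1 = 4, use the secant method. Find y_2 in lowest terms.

24/7

F(3) = -3, F(4) = 4. y_2 = 4 - 4·(4 - 3)/(4 - (-3)) = 24/7.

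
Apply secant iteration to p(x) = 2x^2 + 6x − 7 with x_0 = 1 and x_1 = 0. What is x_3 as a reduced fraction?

28/31

p(1) = 1, p(0) = −7. x_2 = 0 − (−7)·(0 − 1)/((−7) − 1) = 7/8.
p(0) = −7, p(7/8) = −7/32. x_3 = (7/8) − (−7/32)·((7/8) − 0)/((−7/32) − (−7)) = 28/31.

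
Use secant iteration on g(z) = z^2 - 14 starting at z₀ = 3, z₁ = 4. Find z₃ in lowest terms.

101/27

g(3) = -5, g(4) = 2. z₂ = 4 - 2·(4 - 3)/(2 - (-5)) = 26/7.
g(4) = 2, g(26/7) = -10/49. z₃ = (26/7) - (-10/49)·((26/7) - 4)/((-10/49) - 2) = 101/27.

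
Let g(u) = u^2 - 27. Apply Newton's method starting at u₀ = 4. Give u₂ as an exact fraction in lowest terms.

g'(u) = 2u.
g(4) = -11, g'(4) = 8, so u₁ = 4 - (-11)/8 = 43/8.
g(43/8) = 121/64, g'(43/8) = 43/4, so u₂ = (43/8) - (121/64)/(43/4) = 3577/688.

3577/688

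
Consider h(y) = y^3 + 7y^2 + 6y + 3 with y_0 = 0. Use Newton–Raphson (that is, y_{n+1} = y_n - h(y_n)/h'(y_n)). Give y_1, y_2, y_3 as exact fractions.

h'(y) = 3y^2 + 14y + 6.
h(0) = 3, h'(0) = 6, so y_1 = 0 - 3/6 = -1/2.
h(-1/2) = 13/8, h'(-1/2) = -1/4, so y_2 = (-1/2) - (13/8)/(-1/4) = 6.
h(6) = 507, h'(6) = 198, so y_3 = 6 - 507/198 = 227/66.

y_1 = -1/2, y_2 = 6, y_3 = 227/66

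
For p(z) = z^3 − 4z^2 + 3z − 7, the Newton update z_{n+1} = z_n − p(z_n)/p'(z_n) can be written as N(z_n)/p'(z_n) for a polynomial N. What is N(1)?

5

p'(z) = 3z^2 − 8z + 3.
N(z) = z·p'(z) − p(z) = z·(3z^2 − 8z + 3) − (z^3 − 4z^2 + 3z − 7) = 2z^3 − 4z^2 + 7.
N(1) = 5.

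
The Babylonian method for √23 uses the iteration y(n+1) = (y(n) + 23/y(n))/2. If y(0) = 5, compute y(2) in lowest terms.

1151/240

y(1) = (5 + 23/5)/2 = 24/5.
y(2) = (24/5 + 23/(24/5))/2 = 1151/240.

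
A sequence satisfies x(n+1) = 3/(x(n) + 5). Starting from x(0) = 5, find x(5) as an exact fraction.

4902/9055

x(1) = 3/(5 + 5) = 3/10.
x(2) = 3/(3/10 + 5) = 30/53.
x(3) = 3/(30/53 + 5) = 159/295.
x(4) = 3/(159/295 + 5) = 885/1634.
x(5) = 3/(885/1634 + 5) = 4902/9055.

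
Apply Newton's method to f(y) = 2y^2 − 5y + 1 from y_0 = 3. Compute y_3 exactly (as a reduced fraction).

506321/221991

f'(y) = 4y − 5.
f(3) = 4, f'(3) = 7, so y_1 = 3 − 4/7 = 17/7.
f(17/7) = 32/49, f'(17/7) = 33/7, so y_2 = (17/7) − (32/49)/(33/7) = 529/231.
f(529/231) = 2048/53361, f'(529/231) = 961/231, so y_3 = (529/231) − (2048/53361)/(961/231) = 506321/221991.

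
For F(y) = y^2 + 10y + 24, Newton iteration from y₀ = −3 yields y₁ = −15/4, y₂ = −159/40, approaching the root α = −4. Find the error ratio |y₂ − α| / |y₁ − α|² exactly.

2/5

y₁ − α = −15/4 − (−4) = −15/4 + 4 = 1/4, so |y₁ − α| = 1/4.
y₂ − α = −159/40 − (−4) = −159/40 + 4 = 1/40, so |y₂ − α| = 1/40.
|y₁ − α|² = 1/16.
Ratio = (1/40) / (1/16) = 2/5.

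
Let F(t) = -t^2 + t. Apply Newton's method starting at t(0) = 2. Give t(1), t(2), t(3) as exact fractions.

t(1) = 4/3, t(2) = 16/15, t(3) = 256/255

F'(t) = -2t + 1.
F(2) = -2, F'(2) = -3, so t(1) = 2 - (-2)/(-3) = 4/3.
F(4/3) = -4/9, F'(4/3) = -5/3, so t(2) = (4/3) - (-4/9)/(-5/3) = 16/15.
F(16/15) = -16/225, F'(16/15) = -17/15, so t(3) = (16/15) - (-16/225)/(-17/15) = 256/255.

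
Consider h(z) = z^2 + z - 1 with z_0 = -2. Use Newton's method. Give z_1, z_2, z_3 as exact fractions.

h'(z) = 2z + 1.
h(-2) = 1, h'(-2) = -3, so z_1 = (-2) - 1/(-3) = -5/3.
h(-5/3) = 1/9, h'(-5/3) = -7/3, so z_2 = (-5/3) - (1/9)/(-7/3) = -34/21.
h(-34/21) = 1/441, h'(-34/21) = -47/21, so z_3 = (-34/21) - (1/441)/(-47/21) = -1597/987.

z_1 = -5/3, z_2 = -34/21, z_3 = -1597/987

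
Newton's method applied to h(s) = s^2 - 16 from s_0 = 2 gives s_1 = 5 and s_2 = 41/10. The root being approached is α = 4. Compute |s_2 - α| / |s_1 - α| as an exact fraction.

1/10

s_1 - α = 5 - 4 = 1, so |s_1 - α| = 1.
s_2 - α = 41/10 - 4 = 1/10, so |s_2 - α| = 1/10.
Ratio = (1/10) / 1 = 1/10.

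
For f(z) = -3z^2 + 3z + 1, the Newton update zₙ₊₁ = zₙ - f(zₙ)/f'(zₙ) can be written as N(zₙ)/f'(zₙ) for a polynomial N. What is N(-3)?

-28

f'(z) = -6z + 3.
N(z) = z·f'(z) - f(z) = z·(-6z + 3) - (-3z^2 + 3z + 1) = -3z^2 - 1.
N(-3) = -28.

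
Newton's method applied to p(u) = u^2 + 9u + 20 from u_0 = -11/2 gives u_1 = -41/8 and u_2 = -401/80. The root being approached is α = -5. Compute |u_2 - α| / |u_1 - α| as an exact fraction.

u_1 - α = -41/8 - (-5) = -41/8 + 5 = -1/8, so |u_1 - α| = 1/8.
u_2 - α = -401/80 - (-5) = -401/80 + 5 = -1/80, so |u_2 - α| = 1/80.
Ratio = (1/80) / (1/8) = 1/10.

1/10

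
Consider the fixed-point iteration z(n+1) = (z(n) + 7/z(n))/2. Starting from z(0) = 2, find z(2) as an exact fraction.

233/88

z(1) = (2 + 7/2)/2 = 11/4.
z(2) = (11/4 + 7/(11/4))/2 = 233/88.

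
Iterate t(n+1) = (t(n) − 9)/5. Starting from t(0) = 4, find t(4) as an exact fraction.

t(1) = (4 − 9)/5 = −1.
t(2) = ((−1) − 9)/5 = −2.
t(3) = ((−2) − 9)/5 = −11/5.
t(4) = ((−11/5) − 9)/5 = −56/25.

−56/25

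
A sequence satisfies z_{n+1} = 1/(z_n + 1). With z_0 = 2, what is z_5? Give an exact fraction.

11/18

z_1 = 1/(2 + 1) = 1/3.
z_2 = 1/(1/3 + 1) = 3/4.
z_3 = 1/(3/4 + 1) = 4/7.
z_4 = 1/(4/7 + 1) = 7/11.
z_5 = 1/(7/11 + 1) = 11/18.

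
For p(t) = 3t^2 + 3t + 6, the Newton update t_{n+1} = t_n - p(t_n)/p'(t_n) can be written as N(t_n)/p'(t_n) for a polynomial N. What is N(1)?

-3

p'(t) = 6t + 3.
N(t) = t·p'(t) - p(t) = t·(6t + 3) - (3t^2 + 3t + 6) = 3t^2 - 6.
N(1) = -3.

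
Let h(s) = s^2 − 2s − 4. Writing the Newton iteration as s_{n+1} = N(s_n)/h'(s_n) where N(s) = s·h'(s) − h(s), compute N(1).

h'(s) = 2s − 2.
N(s) = s·h'(s) − h(s) = s·(2s − 2) − (s^2 − 2s − 4) = s^2 + 4.
N(1) = 5.

5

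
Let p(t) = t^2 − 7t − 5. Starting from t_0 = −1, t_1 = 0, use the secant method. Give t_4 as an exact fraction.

−880/1347

p(−1) = 3, p(0) = −5. t_2 = 0 − (−5)·(0 − (−1))/((−5) − 3) = −5/8.
p(0) = −5, p(−5/8) = −15/64. t_3 = (−5/8) − (−15/64)·((−5/8) − 0)/((−15/64) − (−5)) = −40/61.
p(−5/8) = −15/64, p(−40/61) = 75/3721. t_4 = (−40/61) − (75/3721)·((−40/61) − (−5/8))/((75/3721) − (−15/64)) = −880/1347.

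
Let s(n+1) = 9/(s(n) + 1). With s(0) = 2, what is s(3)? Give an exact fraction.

s(1) = 9/(2 + 1) = 3.
s(2) = 9/(3 + 1) = 9/4.
s(3) = 9/(9/4 + 1) = 36/13.

36/13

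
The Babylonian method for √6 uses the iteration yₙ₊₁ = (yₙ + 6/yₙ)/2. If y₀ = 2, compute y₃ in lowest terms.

4801/1960

y₁ = (2 + 6/2)/2 = 5/2.
y₂ = (5/2 + 6/(5/2))/2 = 49/20.
y₃ = (49/20 + 6/(49/20))/2 = 4801/1960.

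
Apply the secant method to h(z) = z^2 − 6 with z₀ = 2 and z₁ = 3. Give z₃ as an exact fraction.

22/9

h(2) = −2, h(3) = 3. z₂ = 3 − 3·(3 − 2)/(3 − (−2)) = 12/5.
h(3) = 3, h(12/5) = −6/25. z₃ = (12/5) − (−6/25)·((12/5) − 3)/((−6/25) − 3) = 22/9.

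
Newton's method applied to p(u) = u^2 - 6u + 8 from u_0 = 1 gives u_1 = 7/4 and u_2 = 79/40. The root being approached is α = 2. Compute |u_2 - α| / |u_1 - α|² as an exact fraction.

u_1 - α = 7/4 - 2 = -1/4, so |u_1 - α| = 1/4.
u_2 - α = 79/40 - 2 = -1/40, so |u_2 - α| = 1/40.
|u_1 - α|² = 1/16.
Ratio = (1/40) / (1/16) = 2/5.

2/5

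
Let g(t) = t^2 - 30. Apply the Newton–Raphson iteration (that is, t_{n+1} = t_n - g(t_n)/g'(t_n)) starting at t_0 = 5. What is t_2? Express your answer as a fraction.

241/44

g'(t) = 2t.
g(5) = -5, g'(5) = 10, so t_1 = 5 - (-5)/10 = 11/2.
g(11/2) = 1/4, g'(11/2) = 11, so t_2 = (11/2) - (1/4)/11 = 241/44.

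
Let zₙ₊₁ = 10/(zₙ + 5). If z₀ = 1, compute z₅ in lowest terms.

170/111

z₁ = 10/(1 + 5) = 5/3.
z₂ = 10/(5/3 + 5) = 3/2.
z₃ = 10/(3/2 + 5) = 20/13.
z₄ = 10/(20/13 + 5) = 26/17.
z₅ = 10/(26/17 + 5) = 170/111.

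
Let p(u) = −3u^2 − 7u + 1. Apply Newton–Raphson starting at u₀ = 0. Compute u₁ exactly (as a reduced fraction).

p'(u) = −6u − 7.
p(0) = 1, p'(0) = −7, so u₁ = 0 − 1/(−7) = 1/7.

1/7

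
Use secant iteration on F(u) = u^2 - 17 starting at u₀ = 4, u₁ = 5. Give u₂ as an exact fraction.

37/9

F(4) = -1, F(5) = 8. u₂ = 5 - 8·(5 - 4)/(8 - (-1)) = 37/9.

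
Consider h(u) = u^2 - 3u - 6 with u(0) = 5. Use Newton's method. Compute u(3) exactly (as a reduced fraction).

h'(u) = 2u - 3.
h(5) = 4, h'(5) = 7, so u(1) = 5 - 4/7 = 31/7.
h(31/7) = 16/49, h'(31/7) = 41/7, so u(2) = (31/7) - (16/49)/(41/7) = 1255/287.
h(1255/287) = 256/82369, h'(1255/287) = 1649/287, so u(3) = (1255/287) - (256/82369)/(1649/287) = 2069239/473263.

2069239/473263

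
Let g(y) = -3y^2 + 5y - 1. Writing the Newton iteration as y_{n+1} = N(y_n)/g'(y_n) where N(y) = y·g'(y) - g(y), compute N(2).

-11

g'(y) = -6y + 5.
N(y) = y·g'(y) - g(y) = y·(-6y + 5) - (-3y^2 + 5y - 1) = -3y^2 + 1.
N(2) = -11.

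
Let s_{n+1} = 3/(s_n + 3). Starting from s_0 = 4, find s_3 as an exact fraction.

24/31

s_1 = 3/(4 + 3) = 3/7.
s_2 = 3/(3/7 + 3) = 7/8.
s_3 = 3/(7/8 + 3) = 24/31.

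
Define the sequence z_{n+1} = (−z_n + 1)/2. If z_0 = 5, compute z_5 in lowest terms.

z_1 = (−5 + 1)/2 = −2.
z_2 = (−(−2) + 1)/2 = 3/2.
z_3 = (−(3/2) + 1)/2 = −1/4.
z_4 = (−(−1/4) + 1)/2 = 5/8.
z_5 = (−(5/8) + 1)/2 = 3/16.

3/16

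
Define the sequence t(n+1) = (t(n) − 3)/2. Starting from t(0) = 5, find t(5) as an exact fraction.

−11/4

t(1) = (5 − 3)/2 = 1.
t(2) = (1 − 3)/2 = −1.
t(3) = ((−1) − 3)/2 = −2.
t(4) = ((−2) − 3)/2 = −5/2.
t(5) = ((−5/2) − 3)/2 = −11/4.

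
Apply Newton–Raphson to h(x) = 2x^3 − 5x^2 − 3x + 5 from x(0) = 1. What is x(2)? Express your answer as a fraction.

2111/2457

h'(x) = 6x^2 − 10x − 3.
h(1) = −1, h'(1) = −7, so x(1) = 1 − (−1)/(−7) = 6/7.
h(6/7) = 5/343, h'(6/7) = −351/49, so x(2) = (6/7) − (5/343)/(−351/49) = 2111/2457.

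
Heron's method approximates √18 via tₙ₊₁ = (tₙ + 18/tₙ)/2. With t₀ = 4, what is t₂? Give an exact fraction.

577/136

t₁ = (4 + 18/4)/2 = 17/4.
t₂ = (17/4 + 18/(17/4))/2 = 577/136.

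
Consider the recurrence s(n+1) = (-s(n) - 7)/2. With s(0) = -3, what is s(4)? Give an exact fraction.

s(1) = (-(-3) - 7)/2 = -2.
s(2) = (-(-2) - 7)/2 = -5/2.
s(3) = (-(-5/2) - 7)/2 = -9/4.
s(4) = (-(-9/4) - 7)/2 = -19/8.

-19/8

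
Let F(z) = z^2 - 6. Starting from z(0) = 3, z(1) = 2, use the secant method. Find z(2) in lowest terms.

F(3) = 3, F(2) = -2. z(2) = 2 - (-2)·(2 - 3)/((-2) - 3) = 12/5.

12/5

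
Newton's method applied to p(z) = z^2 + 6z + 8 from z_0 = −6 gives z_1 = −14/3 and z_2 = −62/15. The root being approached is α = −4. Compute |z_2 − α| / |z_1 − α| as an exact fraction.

z_1 − α = −14/3 − (−4) = −14/3 + 4 = −2/3, so |z_1 − α| = 2/3.
z_2 − α = −62/15 − (−4) = −62/15 + 4 = −2/15, so |z_2 − α| = 2/15.
Ratio = (2/15) / (2/3) = 1/5.

1/5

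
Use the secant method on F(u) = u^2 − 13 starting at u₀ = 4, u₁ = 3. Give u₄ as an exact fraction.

1042/289

F(4) = 3, F(3) = −4. u₂ = 3 − (−4)·(3 − 4)/((−4) − 3) = 25/7.
F(3) = −4, F(25/7) = −12/49. u₃ = (25/7) − (−12/49)·((25/7) − 3)/((−12/49) − (−4)) = 83/23.
F(25/7) = −12/49, F(83/23) = 12/529. u₄ = (83/23) − (12/529)·((83/23) − (25/7))/((12/529) − (−12/49)) = 1042/289.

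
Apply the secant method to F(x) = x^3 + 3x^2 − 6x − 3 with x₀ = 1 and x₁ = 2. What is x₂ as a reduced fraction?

3/2

F(1) = −5, F(2) = 5. x₂ = 2 − 5·(2 − 1)/(5 − (−5)) = 3/2.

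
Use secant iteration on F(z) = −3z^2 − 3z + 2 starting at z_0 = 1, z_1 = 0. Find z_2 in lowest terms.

1/3

F(1) = −4, F(0) = 2. z_2 = 0 − 2·(0 − 1)/(2 − (−4)) = 1/3.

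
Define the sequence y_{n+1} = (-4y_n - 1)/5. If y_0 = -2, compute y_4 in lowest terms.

y_1 = (-4·(-2) - 1)/5 = 7/5.
y_2 = (-4·(7/5) - 1)/5 = -33/25.
y_3 = (-4·(-33/25) - 1)/5 = 107/125.
y_4 = (-4·(107/125) - 1)/5 = -553/625.

-553/625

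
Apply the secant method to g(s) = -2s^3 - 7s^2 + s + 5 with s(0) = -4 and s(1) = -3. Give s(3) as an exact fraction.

g(-4) = 17, g(-3) = -7. s(2) = (-3) - (-7)·((-3) - (-4))/((-7) - 17) = -79/24.
g(-3) = -7, g(-79/24) = -19397/6912. s(3) = (-79/24) - (-19397/6912)·((-79/24) - (-3))/((-19397/6912) - (-7)) = -14439/4141.

-14439/4141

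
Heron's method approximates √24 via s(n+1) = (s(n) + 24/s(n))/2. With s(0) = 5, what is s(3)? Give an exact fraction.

46099201/9409960

s(1) = (5 + 24/5)/2 = 49/10.
s(2) = (49/10 + 24/(49/10))/2 = 4801/980.
s(3) = (4801/980 + 24/(4801/980))/2 = 46099201/9409960.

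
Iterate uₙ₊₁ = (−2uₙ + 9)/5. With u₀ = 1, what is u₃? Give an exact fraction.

u₁ = (−2·1 + 9)/5 = 7/5.
u₂ = (−2·(7/5) + 9)/5 = 31/25.
u₃ = (−2·(31/25) + 9)/5 = 163/125.

163/125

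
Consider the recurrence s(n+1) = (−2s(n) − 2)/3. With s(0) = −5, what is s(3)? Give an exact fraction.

26/27

s(1) = (−2·(−5) − 2)/3 = 8/3.
s(2) = (−2·(8/3) − 2)/3 = −22/9.
s(3) = (−2·(−22/9) − 2)/3 = 26/27.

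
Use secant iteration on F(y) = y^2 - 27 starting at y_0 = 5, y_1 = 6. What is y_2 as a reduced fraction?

57/11

F(5) = -2, F(6) = 9. y_2 = 6 - 9·(6 - 5)/(9 - (-2)) = 57/11.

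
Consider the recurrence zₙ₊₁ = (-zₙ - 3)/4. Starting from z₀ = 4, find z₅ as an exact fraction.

z₁ = (-4 - 3)/4 = -7/4.
z₂ = (-(-7/4) - 3)/4 = -5/16.
z₃ = (-(-5/16) - 3)/4 = -43/64.
z₄ = (-(-43/64) - 3)/4 = -149/256.
z₅ = (-(-149/256) - 3)/4 = -619/1024.

-619/1024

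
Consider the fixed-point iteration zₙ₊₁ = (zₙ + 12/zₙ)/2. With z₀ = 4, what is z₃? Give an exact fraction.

18817/5432

z₁ = (4 + 12/4)/2 = 7/2.
z₂ = (7/2 + 12/(7/2))/2 = 97/28.
z₃ = (97/28 + 12/(97/28))/2 = 18817/5432.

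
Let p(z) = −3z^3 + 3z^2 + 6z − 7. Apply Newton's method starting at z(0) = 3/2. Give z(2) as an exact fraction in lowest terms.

p'(z) = −9z^2 + 6z + 6.
p(3/2) = −11/8, p'(3/2) = −21/4, so z(1) = (3/2) − (−11/8)/(−21/4) = 26/21.
p(26/21) = −2057/3087, p'(26/21) = −18/49, so z(2) = (26/21) − (−2057/3087)/(−18/49) = −653/1134.

−653/1134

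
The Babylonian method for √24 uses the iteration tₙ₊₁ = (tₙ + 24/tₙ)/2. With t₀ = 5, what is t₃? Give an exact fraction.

t₁ = (5 + 24/5)/2 = 49/10.
t₂ = (49/10 + 24/(49/10))/2 = 4801/980.
t₃ = (4801/980 + 24/(4801/980))/2 = 46099201/9409960.

46099201/9409960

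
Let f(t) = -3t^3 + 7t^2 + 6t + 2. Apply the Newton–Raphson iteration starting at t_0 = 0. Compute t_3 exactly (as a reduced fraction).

f'(t) = -9t^2 + 14t + 6.
f(0) = 2, f'(0) = 6, so t_1 = 0 - 2/6 = -1/3.
f(-1/3) = 8/9, f'(-1/3) = 1/3, so t_2 = (-1/3) - (8/9)/(1/3) = -3.
f(-3) = 128, f'(-3) = -117, so t_3 = (-3) - 128/(-117) = -223/117.

-223/117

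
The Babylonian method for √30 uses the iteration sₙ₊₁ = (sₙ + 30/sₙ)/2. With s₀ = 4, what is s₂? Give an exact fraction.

1009/184

s₁ = (4 + 30/4)/2 = 23/4.
s₂ = (23/4 + 30/(23/4))/2 = 1009/184.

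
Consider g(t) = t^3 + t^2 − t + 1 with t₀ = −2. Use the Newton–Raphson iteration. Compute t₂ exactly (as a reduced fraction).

g'(t) = 3t^2 + 2t − 1.
g(−2) = −1, g'(−2) = 7, so t₁ = (−2) − (−1)/7 = −13/7.
g(−13/7) = −34/343, g'(−13/7) = 276/49, so t₂ = (−13/7) − (−34/343)/(276/49) = −1777/966.

−1777/966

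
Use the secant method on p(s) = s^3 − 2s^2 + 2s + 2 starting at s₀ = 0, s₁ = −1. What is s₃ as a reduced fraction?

p(0) = 2, p(−1) = −3. s₂ = (−1) − (−3)·((−1) − 0)/((−3) − 2) = −2/5.
p(−1) = −3, p(−2/5) = 102/125. s₃ = (−2/5) − (102/125)·((−2/5) − (−1))/((102/125) − (−3)) = −28/53.

−28/53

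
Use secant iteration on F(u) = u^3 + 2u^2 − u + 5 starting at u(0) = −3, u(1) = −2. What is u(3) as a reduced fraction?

F(−3) = −1, F(−2) = 7. u(2) = (−2) − 7·((−2) − (−3))/(7 − (−1)) = −23/8.
F(−2) = 7, F(−23/8) = 329/512. u(3) = (−23/8) − (329/512)·((−23/8) − (−2))/((329/512) − 7) = −1378/465.

−1378/465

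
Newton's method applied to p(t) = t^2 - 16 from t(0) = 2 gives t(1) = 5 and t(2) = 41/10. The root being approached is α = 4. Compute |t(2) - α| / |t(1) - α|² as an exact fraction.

1/10

t(1) - α = 5 - 4 = 1, so |t(1) - α| = 1.
t(2) - α = 41/10 - 4 = 1/10, so |t(2) - α| = 1/10.
|t(1) - α|² = 1.
Ratio = (1/10) / 1 = 1/10.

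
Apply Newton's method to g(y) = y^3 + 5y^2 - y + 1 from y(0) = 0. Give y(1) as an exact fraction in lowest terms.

1

g'(y) = 3y^2 + 10y - 1.
g(0) = 1, g'(0) = -1, so y(1) = 0 - 1/(-1) = 1.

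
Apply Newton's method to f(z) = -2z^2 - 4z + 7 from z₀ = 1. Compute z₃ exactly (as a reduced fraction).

f'(z) = -4z - 4.
f(1) = 1, f'(1) = -8, so z₁ = 1 - 1/(-8) = 9/8.
f(9/8) = -1/32, f'(9/8) = -17/2, so z₂ = (9/8) - (-1/32)/(-17/2) = 305/272.
f(305/272) = -1/36992, f'(305/272) = -577/68, so z₃ = (305/272) - (-1/36992)/(-577/68) = 351969/313888.

351969/313888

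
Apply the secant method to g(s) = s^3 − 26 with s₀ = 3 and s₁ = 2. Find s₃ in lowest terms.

g(3) = 1, g(2) = −18. s₂ = 2 − (−18)·(2 − 3)/((−18) − 1) = 56/19.
g(2) = −18, g(56/19) = −2718/6859. s₃ = (56/19) − (−2718/6859)·((56/19) − 2)/((−2718/6859) − (−18)) = 3319/1118.

3319/1118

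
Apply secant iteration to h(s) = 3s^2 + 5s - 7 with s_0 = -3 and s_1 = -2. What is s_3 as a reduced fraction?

-44/17

h(-3) = 5, h(-2) = -5. s_2 = (-2) - (-5)·((-2) - (-3))/((-5) - 5) = -5/2.
h(-2) = -5, h(-5/2) = -3/4. s_3 = (-5/2) - (-3/4)·((-5/2) - (-2))/((-3/4) - (-5)) = -44/17.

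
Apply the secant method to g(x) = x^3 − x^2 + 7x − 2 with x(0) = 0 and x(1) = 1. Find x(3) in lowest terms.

g(0) = −2, g(1) = 5. x(2) = 1 − 5·(1 − 0)/(5 − (−2)) = 2/7.
g(1) = 5, g(2/7) = −20/343. x(3) = (2/7) − (−20/343)·((2/7) − 1)/((−20/343) − 5) = 102/347.

102/347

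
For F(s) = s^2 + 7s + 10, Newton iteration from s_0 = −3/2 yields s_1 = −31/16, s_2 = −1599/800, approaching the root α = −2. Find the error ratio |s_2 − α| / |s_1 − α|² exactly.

s_1 − α = −31/16 − (−2) = −31/16 + 2 = 1/16, so |s_1 − α| = 1/16.
s_2 − α = −1599/800 − (−2) = −1599/800 + 2 = 1/800, so |s_2 − α| = 1/800.
|s_1 − α|² = 1/256.
Ratio = (1/800) / (1/256) = 8/25.

8/25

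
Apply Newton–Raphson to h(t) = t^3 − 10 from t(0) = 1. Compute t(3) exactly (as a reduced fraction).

h'(t) = 3t^2.
h(1) = −9, h'(1) = 3, so t(1) = 1 − (−9)/3 = 4.
h(4) = 54, h'(4) = 48, so t(2) = 4 − 54/48 = 23/8.
h(23/8) = 7047/512, h'(23/8) = 1587/64, so t(3) = (23/8) − (7047/512)/(1587/64) = 4909/2116.

4909/2116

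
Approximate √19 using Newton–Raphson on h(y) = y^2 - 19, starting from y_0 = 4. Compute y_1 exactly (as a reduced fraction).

35/8

h'(y) = 2y.
h(4) = -3, h'(4) = 8, so y_1 = 4 - (-3)/8 = 35/8.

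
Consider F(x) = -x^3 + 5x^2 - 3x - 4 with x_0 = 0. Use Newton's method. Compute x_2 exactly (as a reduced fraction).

-476/585

F'(x) = -3x^2 + 10x - 3.
F(0) = -4, F'(0) = -3, so x_1 = 0 - (-4)/(-3) = -4/3.
F(-4/3) = 304/27, F'(-4/3) = -65/3, so x_2 = (-4/3) - (304/27)/(-65/3) = -476/585.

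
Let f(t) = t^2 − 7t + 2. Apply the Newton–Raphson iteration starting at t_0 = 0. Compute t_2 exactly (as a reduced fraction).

94/315

f'(t) = 2t − 7.
f(0) = 2, f'(0) = −7, so t_1 = 0 − 2/(−7) = 2/7.
f(2/7) = 4/49, f'(2/7) = −45/7, so t_2 = (2/7) − (4/49)/(−45/7) = 94/315.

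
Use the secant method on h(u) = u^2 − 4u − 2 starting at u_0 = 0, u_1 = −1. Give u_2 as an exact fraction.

−2/5

h(0) = −2, h(−1) = 3. u_2 = (−1) − 3·((−1) − 0)/(3 − (−2)) = −2/5.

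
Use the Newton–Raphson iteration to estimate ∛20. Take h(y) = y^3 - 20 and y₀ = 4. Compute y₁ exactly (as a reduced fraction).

37/12

h'(y) = 3y^2.
h(4) = 44, h'(4) = 48, so y₁ = 4 - 44/48 = 37/12.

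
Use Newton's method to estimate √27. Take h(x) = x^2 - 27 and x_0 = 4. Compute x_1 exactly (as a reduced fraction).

h'(x) = 2x.
h(4) = -11, h'(4) = 8, so x_1 = 4 - (-11)/8 = 43/8.

43/8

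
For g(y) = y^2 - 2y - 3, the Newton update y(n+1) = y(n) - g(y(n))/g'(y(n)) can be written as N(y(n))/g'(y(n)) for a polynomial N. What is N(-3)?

g'(y) = 2y - 2.
N(y) = y·g'(y) - g(y) = y·(2y - 2) - (y^2 - 2y - 3) = y^2 + 3.
N(-3) = 12.

12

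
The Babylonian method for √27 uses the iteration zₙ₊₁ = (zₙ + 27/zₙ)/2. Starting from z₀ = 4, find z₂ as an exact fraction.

3577/688

z₁ = (4 + 27/4)/2 = 43/8.
z₂ = (43/8 + 27/(43/8))/2 = 3577/688.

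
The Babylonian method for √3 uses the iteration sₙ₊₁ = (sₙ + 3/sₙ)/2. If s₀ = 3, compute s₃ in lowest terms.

97/56

s₁ = (3 + 3/3)/2 = 2.
s₂ = (2 + 3/2)/2 = 7/4.
s₃ = (7/4 + 3/(7/4))/2 = 97/56.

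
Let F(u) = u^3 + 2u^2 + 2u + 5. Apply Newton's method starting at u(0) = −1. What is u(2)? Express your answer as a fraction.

F'(u) = 3u^2 + 4u + 2.
F(−1) = 4, F'(−1) = 1, so u(1) = (−1) − 4/1 = −5.
F(−5) = −80, F'(−5) = 57, so u(2) = (−5) − (−80)/57 = −205/57.

−205/57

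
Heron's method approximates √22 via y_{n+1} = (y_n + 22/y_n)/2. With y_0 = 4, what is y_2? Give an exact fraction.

y_1 = (4 + 22/4)/2 = 19/4.
y_2 = (19/4 + 22/(19/4))/2 = 713/152.

713/152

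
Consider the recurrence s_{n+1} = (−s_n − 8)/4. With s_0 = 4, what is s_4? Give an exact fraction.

s_1 = (−4 − 8)/4 = −3.
s_2 = (−(−3) − 8)/4 = −5/4.
s_3 = (−(−5/4) − 8)/4 = −27/16.
s_4 = (−(−27/16) − 8)/4 = −101/64.

−101/64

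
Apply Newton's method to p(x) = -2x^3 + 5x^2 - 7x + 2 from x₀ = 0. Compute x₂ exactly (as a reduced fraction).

578/1589

p'(x) = -6x^2 + 10x - 7.
p(0) = 2, p'(0) = -7, so x₁ = 0 - 2/(-7) = 2/7.
p(2/7) = 124/343, p'(2/7) = -227/49, so x₂ = (2/7) - (124/343)/(-227/49) = 578/1589.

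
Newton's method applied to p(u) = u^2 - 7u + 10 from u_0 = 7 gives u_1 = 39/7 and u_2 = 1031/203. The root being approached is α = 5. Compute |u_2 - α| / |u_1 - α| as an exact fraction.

u_1 - α = 39/7 - 5 = 4/7, so |u_1 - α| = 4/7.
u_2 - α = 1031/203 - 5 = 16/203, so |u_2 - α| = 16/203.
Ratio = (16/203) / (4/7) = 4/29.

4/29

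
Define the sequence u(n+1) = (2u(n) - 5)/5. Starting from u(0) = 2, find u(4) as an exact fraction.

-983/625

u(1) = (2·2 - 5)/5 = -1/5.
u(2) = (2·(-1/5) - 5)/5 = -27/25.
u(3) = (2·(-27/25) - 5)/5 = -179/125.
u(4) = (2·(-179/125) - 5)/5 = -983/625.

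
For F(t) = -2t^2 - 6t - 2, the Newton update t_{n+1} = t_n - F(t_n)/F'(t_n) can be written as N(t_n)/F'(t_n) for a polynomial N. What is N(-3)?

F'(t) = -4t - 6.
N(t) = t·F'(t) - F(t) = t·(-4t - 6) - (-2t^2 - 6t - 2) = -2t^2 + 2.
N(-3) = -16.

-16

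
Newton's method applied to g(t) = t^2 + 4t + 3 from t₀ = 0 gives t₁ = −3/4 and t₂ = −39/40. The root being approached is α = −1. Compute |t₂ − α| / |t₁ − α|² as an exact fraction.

t₁ − α = −3/4 − (−1) = −3/4 + 1 = 1/4, so |t₁ − α| = 1/4.
t₂ − α = −39/40 − (−1) = −39/40 + 1 = 1/40, so |t₂ − α| = 1/40.
|t₁ − α|² = 1/16.
Ratio = (1/40) / (1/16) = 2/5.

2/5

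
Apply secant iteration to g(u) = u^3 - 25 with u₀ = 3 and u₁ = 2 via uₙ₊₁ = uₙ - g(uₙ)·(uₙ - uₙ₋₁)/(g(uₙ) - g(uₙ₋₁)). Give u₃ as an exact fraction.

19255/6559

g(3) = 2, g(2) = -17. u₂ = 2 - (-17)·(2 - 3)/((-17) - 2) = 55/19.
g(2) = -17, g(55/19) = -5100/6859. u₃ = (55/19) - (-5100/6859)·((55/19) - 2)/((-5100/6859) - (-17)) = 19255/6559.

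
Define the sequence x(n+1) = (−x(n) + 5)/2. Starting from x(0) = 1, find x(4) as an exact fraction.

13/8

x(1) = (−1 + 5)/2 = 2.
x(2) = (−2 + 5)/2 = 3/2.
x(3) = (−(3/2) + 5)/2 = 7/4.
x(4) = (−(7/4) + 5)/2 = 13/8.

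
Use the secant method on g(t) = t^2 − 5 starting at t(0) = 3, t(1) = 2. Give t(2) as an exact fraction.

g(3) = 4, g(2) = −1. t(2) = 2 − (−1)·(2 − 3)/((−1) − 4) = 11/5.

11/5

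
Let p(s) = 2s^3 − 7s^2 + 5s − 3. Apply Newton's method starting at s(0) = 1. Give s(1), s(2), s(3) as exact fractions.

s(1) = 0, s(2) = 3/5, s(3) = −168/155

p'(s) = 6s^2 − 14s + 5.
p(1) = −3, p'(1) = −3, so s(1) = 1 − (−3)/(−3) = 0.
p(0) = −3, p'(0) = 5, so s(2) = 0 − (−3)/5 = 3/5.
p(3/5) = −261/125, p'(3/5) = −31/25, so s(3) = (3/5) − (−261/125)/(−31/25) = −168/155.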